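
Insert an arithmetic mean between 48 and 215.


AM = (48 + 215)/2 = 263/2 = 131.5

AM = 131.5


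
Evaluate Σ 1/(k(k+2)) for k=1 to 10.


1/(k(k+2)) = (1/2)·(1/k - 1/(k+2)) (partial fractions)
Telescoping: Σ = (1/2)·(1 + 1/2 - 1/11 - 1/12) = 175/264

Sum = 175/264


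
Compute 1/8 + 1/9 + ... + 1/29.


Σₖ₌8^29 1/k = 1/8 + 1/9 + 1/10 + ... + 1/29
= 3188050002127/2329089562800
≈ 1.3688

Sum = 3188050002127/2329089562800 ≈ 1.3688


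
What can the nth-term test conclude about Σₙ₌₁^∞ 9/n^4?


lim(n→∞) 9/n^4 = 0
lim aₙ = 0 → nth-term test is INCONCLUSIVE
(Need other tests; this is actually a convergent p-series with p=4 > 1)

Inconclusive (lim aₙ = 0; need another test)


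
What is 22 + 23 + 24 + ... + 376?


Σₖ₌22^376 k = Σₖ₌₁^376 k − Σₖ₌₁^21 k
= 376·377/2 − 21·22/2
= 70876 − 231 = 70645

Σk = 70645


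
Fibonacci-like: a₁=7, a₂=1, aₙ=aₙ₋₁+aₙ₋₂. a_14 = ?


Computing iteratively: 7, 1, 8, 9, 17, 26, 43, 69, 112, 181, 293, 474, ...
a_14 = 1241

a_14 = 1241


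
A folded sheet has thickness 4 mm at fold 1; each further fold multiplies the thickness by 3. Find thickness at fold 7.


aₙ = a₁·r^(n-1)
= 4×3^6
= 4×729
= 2916

a_7 = 2916


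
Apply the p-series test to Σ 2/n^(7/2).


p-series test: Σ c/n^p converges if p > 1, diverges if p ≤ 1 (constant c > 0 doesn't affect convergence).
p = 7/2
7/2 > 1 → CONVERGES

Converges (p = 7/2 > 1)


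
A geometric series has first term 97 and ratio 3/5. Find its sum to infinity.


S∞ = a₁/(1-r) = 97/(1 - 3/5)
= 97/(2/5)
= 485/2

S∞ = 485/2


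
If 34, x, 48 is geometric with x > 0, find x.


GM = √(34×48) = √1632 = 40.398

GM = 40.398


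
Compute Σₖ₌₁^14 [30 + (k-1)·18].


aₙ = 30 + (14-1)×18 = 264
Sₙ = n(a₁+aₙ)/2 = 14×(30+264)/2
= 14×294/2 = 2058

S_14 = 2058


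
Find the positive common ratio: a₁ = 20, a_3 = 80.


r^(n-1) = aₙ/a₁
r^2 = 80/20 = 4
r = 4^(1/2)
= ±2; taking r > 0 gives r = 2

r = 2


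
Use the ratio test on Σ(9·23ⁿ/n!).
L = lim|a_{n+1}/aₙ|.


aₙ = 9·23^n/n!
a_{n+1}/aₙ = 23^(n+1)/(n+1)! × n!/23^n  (constant 9 cancels)
= 23/(n+1)
L = lim(n→∞) 23/(n+1) = 0
L < 1 → series CONVERGES

Converges (ratio test: L = 0 < 1)


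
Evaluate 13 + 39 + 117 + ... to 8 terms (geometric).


Sₙ = 13×(3^8 - 1)/(3 - 1)
= 13×(6561 - 1)/2
= 13×6560/2
= 42640

S_8 = 42640


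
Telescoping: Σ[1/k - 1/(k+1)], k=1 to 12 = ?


Telescoping: adjacent terms cancel.
= 1/1 - 1/13
= 1 - 1/13 = 12/13

Sum = 12/13


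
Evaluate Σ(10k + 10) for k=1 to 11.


Σ(10k+10) = 10·Σk + 10·n
= 10·66 + 10·11
= 660 + 110 = 770

Σ = 770


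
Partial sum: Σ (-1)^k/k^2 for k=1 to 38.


S = -1 + 1/4 - 1/9 + 1/16 - 1/25 + 1/36 - 1/49 + 1/64 ± ...
= -0.8221
(Full series converges to -π²/12 ≈ -0.8225)

S_38 = -0.8221


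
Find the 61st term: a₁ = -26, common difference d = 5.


aₙ = a₁ + (n-1)d
= -26 + (61-1)×5
= -26 + 300
= 274

a_61 = 274


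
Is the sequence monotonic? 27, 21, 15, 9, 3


Differences: -6, -6, -6, -6
All differences < 0 → strictly DECREASING

Monotonically decreasing


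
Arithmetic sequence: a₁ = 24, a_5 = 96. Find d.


d = (aₙ - a₁)/(n-1)
= (96 - 24)/(5-1)
= 72/4 = 18

d = 18


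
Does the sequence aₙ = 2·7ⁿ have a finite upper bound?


aₙ = 2·7ⁿ → as n→∞, aₙ→∞ (since base 7 > 1)
No finite upper bound exists
The sequence is UNBOUNDED

Unbounded (aₙ → ∞ as n → ∞)


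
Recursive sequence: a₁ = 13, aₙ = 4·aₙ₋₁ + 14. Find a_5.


Computing step by step:
a_1 = 13
a_2 = 66
a_3 = 278
a_4 = 1126
a_5 = 4518


a_5 = 4518


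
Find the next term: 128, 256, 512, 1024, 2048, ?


Pattern: powers of 2: 2ⁿ
Terms: 128, 256, 512, 1024, 2048
Next term = 4096

Next term = 4096


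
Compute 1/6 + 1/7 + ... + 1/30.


Σₖ₌6^30 1/k = 1/6 + 1/7 + 1/8 + ... + 1/30
= 3986594995087/2329089562800
≈ 1.7117

Sum = 3986594995087/2329089562800 ≈ 1.7117


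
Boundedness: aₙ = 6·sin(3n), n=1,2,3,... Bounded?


For all n, -1 ≤ sin(3n) ≤ 1, so -6 ≤ 6·sin(3n) ≤ 6
Lower bound: -6, Upper bound: 6
The sequence IS bounded

Bounded (-6 ≤ aₙ ≤ 6)


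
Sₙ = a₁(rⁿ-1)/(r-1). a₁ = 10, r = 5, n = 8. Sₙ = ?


Sₙ = 10×(5^8 - 1)/(5 - 1)
= 10×(390625 - 1)/4
= 10×390624/4
= 976560

S_8 = 976560


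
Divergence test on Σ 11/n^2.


lim(n→∞) 11/n^2 = 0
lim aₙ = 0 → nth-term test is INCONCLUSIVE
(Need other tests; this is actually a convergent p-series with p=2 > 1)

Inconclusive (lim aₙ = 0; need another test)


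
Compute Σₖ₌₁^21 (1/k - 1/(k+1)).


Telescoping: adjacent terms cancel.
= 1/1 - 1/22
= 1 - 1/22 = 21/22

Sum = 21/22


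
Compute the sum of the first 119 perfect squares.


n = 119
n(n+1)(2n+1)/6 = 119×120×239/6
= 3412920/6 = 568820

Σk² = 568820


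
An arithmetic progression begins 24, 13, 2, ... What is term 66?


aₙ = a₁ + (n-1)d
= 24 + (66-1)×-11
= 24 - 715
= -691

a_66 = -691


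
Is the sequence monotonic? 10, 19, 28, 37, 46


Differences: 9, 9, 9, 9
All differences > 0 → strictly INCREASING

Monotonically increasing


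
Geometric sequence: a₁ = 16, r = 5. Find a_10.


aₙ = a₁·r^(n-1)
= 16×5^9
= 16×1953125
= 31250000

a_10 = 31250000


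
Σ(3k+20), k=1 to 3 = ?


Σ(3k+20) = 3·Σk + 20·n
= 3·6 + 20·3
= 18 + 60 = 78

Σ = 78


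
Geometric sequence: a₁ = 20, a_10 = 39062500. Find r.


r^(n-1) = aₙ/a₁
r^9 = 39062500/20 = 1953125
r = 1953125^(1/9)
= 5

r = 5


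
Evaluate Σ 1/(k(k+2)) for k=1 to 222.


1/(k(k+2)) = (1/2)·(1/k - 1/(k+2)) (partial fractions)
Telescoping: Σ = (1/2)·(1 + 1/2 - 1/223 - 1/224) = 74481/99904

Sum = 74481/99904


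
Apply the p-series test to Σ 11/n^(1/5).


p-series test: Σ c/n^p converges if p > 1, diverges if p ≤ 1 (constant c > 0 doesn't affect convergence).
p = 1/5
1/5 ≤ 1 → DIVERGES

Diverges (p = 1/5 ≤ 1)


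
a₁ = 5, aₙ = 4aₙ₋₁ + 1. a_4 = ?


Computing step by step:
a_1 = 5
a_2 = 21
a_3 = 85
a_4 = 341


a_4 = 341


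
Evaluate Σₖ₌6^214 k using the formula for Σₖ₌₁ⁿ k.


Σₖ₌6^214 k = Σₖ₌₁^214 k − Σₖ₌₁^5 k
= 214·215/2 − 5·6/2
= 23005 − 15 = 22990

Σk = 22990


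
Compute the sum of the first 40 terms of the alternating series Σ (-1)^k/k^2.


S = -1 + 1/4 - 1/9 + 1/16 - 1/25 + 1/36 - 1/49 + 1/64 ± ...
= -0.8222
(Full series converges to -π²/12 ≈ -0.8225)

S_40 = -0.8222


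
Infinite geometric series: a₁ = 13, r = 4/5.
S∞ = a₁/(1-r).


S∞ = a₁/(1-r) = 13/(1 - 4/5)
= 13/(1/5)
= 65

S∞ = 65


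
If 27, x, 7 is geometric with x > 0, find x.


GM = √(27×7) = √189 = 13.7477

GM = 13.7477


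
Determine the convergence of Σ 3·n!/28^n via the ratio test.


aₙ = 3·n!/28^n
a_{n+1}/aₙ = (n+1)!/28^(n+1) × 28^n/n!  (constant 3 cancels)
= (n+1)/28
L = lim(n→∞) (n+1)/28 = ∞
L > 1 → series DIVERGES

Diverges (ratio test: L = ∞ > 1)


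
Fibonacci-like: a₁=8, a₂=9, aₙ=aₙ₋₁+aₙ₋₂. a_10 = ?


Computing iteratively: 8, 9, 17, 26, 43, 69, 112, 181, 293, 474
a_10 = 474

a_10 = 474


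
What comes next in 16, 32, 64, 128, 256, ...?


Pattern: powers of 2: 2ⁿ
Terms: 16, 32, 64, 128, 256
Next term = 512

Next term = 512


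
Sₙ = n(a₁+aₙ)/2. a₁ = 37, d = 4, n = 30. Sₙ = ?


aₙ = 37 + (30-1)×4 = 153
Sₙ = n(a₁+aₙ)/2 = 30×(37+153)/2
= 30×190/2 = 2850

S_30 = 2850


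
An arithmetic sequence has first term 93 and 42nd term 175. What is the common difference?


d = (aₙ - a₁)/(n-1)
= (175 - 93)/(42-1)
= 82/41 = 2

d = 2


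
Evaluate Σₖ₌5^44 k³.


Σₖ₌5^44 k³ = [44·45/2]² − [4·5/2]²
= 980100 − 100 = 980000

Σk³ = 980000


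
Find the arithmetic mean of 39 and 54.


AM = (39 + 54)/2 = 93/2 = 46.5

AM = 46.5


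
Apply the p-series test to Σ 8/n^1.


p-series test: Σ c/n^p converges if p > 1, diverges if p ≤ 1 (constant c > 0 doesn't affect convergence).
p = 1
1 ≤ 1 → DIVERGES

Diverges (p = 1 ≤ 1)


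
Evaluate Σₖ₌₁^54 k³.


n(n+1)/2 = 54×55/2 = 1485
Σk³ = 1485² = 2205225

Σk³ = 2205225


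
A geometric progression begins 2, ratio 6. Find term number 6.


aₙ = a₁·r^(n-1)
= 2×6^5
= 2×7776
= 15552

a_6 = 15552


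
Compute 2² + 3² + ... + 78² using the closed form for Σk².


Σₖ₌2^78 k² = Σₖ₌₁^78 k² − Σₖ₌₁^1 k²
= 78·79·157/6 − 1·2·3/6
= 161239 − 1 = 161238

Σk² = 161238


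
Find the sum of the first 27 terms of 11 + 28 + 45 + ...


aₙ = 11 + (27-1)×17 = 453
Sₙ = n(a₁+aₙ)/2 = 27×(11+453)/2
= 27×464/2 = 6264

S_27 = 6264


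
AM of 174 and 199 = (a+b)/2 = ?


AM = (174 + 199)/2 = 373/2 = 186.5

AM = 186.5


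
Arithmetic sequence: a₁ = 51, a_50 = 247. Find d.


d = (aₙ - a₁)/(n-1)
= (247 - 51)/(50-1)
= 196/49 = 4

d = 4


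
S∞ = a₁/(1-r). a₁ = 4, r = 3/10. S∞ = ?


S∞ = a₁/(1-r) = 4/(1 - 3/10)
= 4/(7/10)
= 40/7

S∞ = 40/7


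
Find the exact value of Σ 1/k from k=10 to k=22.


Σₖ₌10^22 1/k = 1/10 + 1/11 + 1/12 + ... + 1/22
= 200631103/232792560
≈ 0.8618

Sum = 200631103/232792560 ≈ 0.8618


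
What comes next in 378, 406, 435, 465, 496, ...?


Pattern: triangular numbers: n(n+1)/2
Terms: 378, 406, 435, 465, 496
Next term = 528

Next term = 528


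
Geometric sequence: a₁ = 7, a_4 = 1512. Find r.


r^(n-1) = aₙ/a₁
r^3 = 1512/7 = 216
r = 216^(1/3)
= 6

r = 6


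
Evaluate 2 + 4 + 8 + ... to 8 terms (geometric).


Sₙ = 2×(2^8 - 1)/(2 - 1)
= 2×(256 - 1)/1
= 2×255/1
= 510

S_8 = 510


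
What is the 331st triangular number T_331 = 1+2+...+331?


n(n+1)/2 = 331×332/2 = 109892/2 = 54946

Σk = 54946


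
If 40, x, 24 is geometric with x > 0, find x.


GM = √(40×24) = √960 = 30.9839

GM = 30.9839


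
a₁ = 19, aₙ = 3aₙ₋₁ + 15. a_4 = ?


Computing step by step:
a_1 = 19
a_2 = 72
a_3 = 231
a_4 = 708


a_4 = 708


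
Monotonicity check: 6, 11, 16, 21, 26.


Differences: 5, 5, 5, 5
All differences > 0 → strictly INCREASING

Monotonically increasing


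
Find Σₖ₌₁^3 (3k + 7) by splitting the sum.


Σ(3k+7) = 3·Σk + 7·n
= 3·6 + 7·3
= 18 + 21 = 39

Σ = 39


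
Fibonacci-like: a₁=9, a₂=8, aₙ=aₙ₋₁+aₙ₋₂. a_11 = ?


Computing iteratively: 9, 8, 17, 25, 42, 67, 109, 176, 285, 461, 746
a_11 = 746

a_11 = 746


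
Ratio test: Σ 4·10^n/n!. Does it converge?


aₙ = 4·10^n/n!
a_{n+1}/aₙ = 10^(n+1)/(n+1)! × n!/10^n  (constant 4 cancels)
= 10/(n+1)
L = lim(n→∞) 10/(n+1) = 0
L < 1 → series CONVERGES

Converges (ratio test: L = 0 < 1)


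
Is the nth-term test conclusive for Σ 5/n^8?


lim(n→∞) 5/n^8 = 0
lim aₙ = 0 → nth-term test is INCONCLUSIVE
(Need other tests; this is actually a convergent p-series with p=8 > 1)

Inconclusive (lim aₙ = 0; need another test)


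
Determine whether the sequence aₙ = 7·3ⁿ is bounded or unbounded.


aₙ = 7·3ⁿ → as n→∞, aₙ→∞ (since base 3 > 1)
No finite upper bound exists
The sequence is UNBOUNDED

Unbounded (aₙ → ∞ as n → ∞)


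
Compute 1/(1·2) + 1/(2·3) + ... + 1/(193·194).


1/(k(k+1)) = 1/k - 1/(k+1) (partial fractions)
Telescoping: Σ = 1 - 1/194 = 193/194

Sum = 193/194


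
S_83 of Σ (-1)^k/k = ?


S = -1 + 1/2 - 1/3 + 1/4 - 1/5 + 1/6 - 1/7 + 1/8 ± ...
= -0.6991
(Full series converges to -ln(2) ≈ -0.6931)

S_83 = -0.6991


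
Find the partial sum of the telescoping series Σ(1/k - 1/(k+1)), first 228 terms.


Telescoping: adjacent terms cancel.
= 1/1 - 1/229
= 1 - 1/229 = 228/229

Sum = 228/229


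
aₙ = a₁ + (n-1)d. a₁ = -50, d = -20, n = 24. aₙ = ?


aₙ = a₁ + (n-1)d
= -50 + (24-1)×-20
= -50 - 460
= -510

a_24 = -510


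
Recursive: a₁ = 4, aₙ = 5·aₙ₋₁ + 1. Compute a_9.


Computing step by step:
a_1 = 4
a_2 = 21
a_3 = 106
a_4 = 531
a_5 = 2656
a_6 = 13281
a_7 = 66406
a_8 = 332031
a_9 = 1660156


a_9 = 1660156


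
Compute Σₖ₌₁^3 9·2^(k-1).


Sₙ = 9×(2^3 - 1)/(2 - 1)
= 9×(8 - 1)/1
= 9×7/1
= 63

S_3 = 63


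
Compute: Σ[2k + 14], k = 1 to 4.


Σ(2k+14) = 2·Σk + 14·n
= 2·10 + 14·4
= 20 + 56 = 76

Σ = 76


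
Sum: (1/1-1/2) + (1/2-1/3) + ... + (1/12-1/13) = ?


Telescoping: adjacent terms cancel.
= 1/1 - 1/13
= 1 - 1/13 = 12/13

Sum = 12/13


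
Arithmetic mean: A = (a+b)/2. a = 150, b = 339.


AM = (150 + 339)/2 = 489/2 = 244.5

AM = 244.5


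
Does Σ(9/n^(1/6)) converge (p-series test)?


p-series test: Σ c/n^p converges if p > 1, diverges if p ≤ 1 (constant c > 0 doesn't affect convergence).
p = 1/6
1/6 ≤ 1 → DIVERGES

Diverges (p = 1/6 ≤ 1)


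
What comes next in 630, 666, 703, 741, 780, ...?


Pattern: triangular numbers: n(n+1)/2
Terms: 630, 666, 703, 741, 780
Next term = 820

Next term = 820


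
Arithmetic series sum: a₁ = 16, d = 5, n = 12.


aₙ = 16 + (12-1)×5 = 71
Sₙ = n(a₁+aₙ)/2 = 12×(16+71)/2
= 12×87/2 = 522

S_12 = 522


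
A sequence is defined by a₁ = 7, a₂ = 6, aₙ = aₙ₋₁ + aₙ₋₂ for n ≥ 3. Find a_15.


Computing iteratively: 7, 6, 13, 19, 32, 51, 83, 134, 217, 351, 568, 919, ...
a_15 = 3893

a_15 = 3893


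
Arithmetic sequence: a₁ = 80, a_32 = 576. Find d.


d = (aₙ - a₁)/(n-1)
= (576 - 80)/(32-1)
= 496/31 = 16

d = 16


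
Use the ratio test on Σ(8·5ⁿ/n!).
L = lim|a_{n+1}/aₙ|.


aₙ = 8·5^n/n!
a_{n+1}/aₙ = 5^(n+1)/(n+1)! × n!/5^n  (constant 8 cancels)
= 5/(n+1)
L = lim(n→∞) 5/(n+1) = 0
L < 1 → series CONVERGES

Converges (ratio test: L = 0 < 1)


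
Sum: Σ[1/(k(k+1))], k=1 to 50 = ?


1/(k(k+1)) = 1/k - 1/(k+1) (partial fractions)
Telescoping: Σ = 1 - 1/51 = 50/51

Sum = 50/51


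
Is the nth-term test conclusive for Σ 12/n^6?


lim(n→∞) 12/n^6 = 0
lim aₙ = 0 → nth-term test is INCONCLUSIVE
(Need other tests; this is actually a convergent p-series with p=6 > 1)

Inconclusive (lim aₙ = 0; need another test)


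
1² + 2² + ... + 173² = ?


n = 173
n(n+1)(2n+1)/6 = 173×174×347/6
= 10445394/6 = 1740899

Σk² = 1740899


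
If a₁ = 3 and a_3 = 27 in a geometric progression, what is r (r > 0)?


r^(n-1) = aₙ/a₁
r^2 = 27/3 = 9
r = 9^(1/2)
= ±3; taking r > 0 gives r = 3

r = 3


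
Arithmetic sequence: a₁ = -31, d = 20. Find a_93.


aₙ = a₁ + (n-1)d
= -31 + (93-1)×20
= -31 + 1840
= 1809

a_93 = 1809


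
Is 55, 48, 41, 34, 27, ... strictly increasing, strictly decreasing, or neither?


Differences: -7, -7, -7, -7
All differences < 0 → strictly DECREASING

Monotonically decreasing


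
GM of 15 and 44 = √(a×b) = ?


GM = √(15×44) = √660 = 25.6905

GM = 25.6905


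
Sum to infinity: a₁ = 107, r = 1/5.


S∞ = a₁/(1-r) = 107/(1 - 1/5)
= 107/(4/5)
= 535/4

S∞ = 535/4


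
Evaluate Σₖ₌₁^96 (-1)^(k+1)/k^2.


S = 1 - 1/4 + 1/9 - 1/16 + 1/25 - 1/36 + 1/49 - 1/64 ± ...
= 0.8224
(Full series converges to +π²/12 ≈ +0.8225)

S_96 = 0.8224


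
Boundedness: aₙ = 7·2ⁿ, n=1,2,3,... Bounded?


aₙ = 7·2ⁿ → as n→∞, aₙ→∞ (since base 2 > 1)
No finite upper bound exists
The sequence is UNBOUNDED

Unbounded (aₙ → ∞ as n → ∞)


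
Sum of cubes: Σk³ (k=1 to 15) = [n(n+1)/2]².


n(n+1)/2 = 15×16/2 = 120
Σk³ = 120² = 14400

Σk³ = 14400


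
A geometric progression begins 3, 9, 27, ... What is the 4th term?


aₙ = a₁·r^(n-1)
= 3×3^3
= 3×27
= 81

a_4 = 81


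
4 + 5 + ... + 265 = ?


Σₖ₌4^265 k = Σₖ₌₁^265 k − Σₖ₌₁^3 k
= 265·266/2 − 3·4/2
= 35245 − 6 = 35239

Σk = 35239


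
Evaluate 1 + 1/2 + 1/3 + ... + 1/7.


H_7 = 1/1 + 1/2 + 1/3 + 1/4 + 1/5 + 1/6 + 1/7
= 363/140
≈ 2.5929

H_7 = 363/140 ≈ 2.5929


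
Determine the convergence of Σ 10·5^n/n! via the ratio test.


aₙ = 10·5^n/n!
a_{n+1}/aₙ = 5^(n+1)/(n+1)! × n!/5^n  (constant 10 cancels)
= 5/(n+1)
L = lim(n→∞) 5/(n+1) = 0
L < 1 → series CONVERGES

Converges (ratio test: L = 0 < 1)


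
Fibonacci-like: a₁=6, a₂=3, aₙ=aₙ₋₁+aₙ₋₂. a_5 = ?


Computing iteratively: 6, 3, 9, 12, 21
a_5 = 21

a_5 = 21


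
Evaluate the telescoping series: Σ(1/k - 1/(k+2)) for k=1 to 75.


Telescoping with gap 2: two head and two tail terms survive.
= (1 + 1/2) - (1/76 + 1/77)
= 3/2 - 1/76 - 1/77 = 8625/5852

Sum = 8625/5852


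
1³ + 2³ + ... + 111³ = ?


n(n+1)/2 = 111×112/2 = 6216
Σk³ = 6216² = 38638656

Σk³ = 38638656


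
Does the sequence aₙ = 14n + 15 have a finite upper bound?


aₙ = 14n + 15 → as n→∞, aₙ→∞
No finite upper bound exists
The sequence is UNBOUNDED

Unbounded (aₙ → ∞ as n → ∞)


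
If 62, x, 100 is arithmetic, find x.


AM = (62 + 100)/2 = 162/2 = 81

AM = 81


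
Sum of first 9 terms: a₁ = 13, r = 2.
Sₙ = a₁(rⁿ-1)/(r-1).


Sₙ = 13×(2^9 - 1)/(2 - 1)
= 13×(512 - 1)/1
= 13×511/1
= 6643

S_9 = 6643


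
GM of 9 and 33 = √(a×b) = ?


GM = √(9×33) = √297 = 17.2337

GM = 17.2337


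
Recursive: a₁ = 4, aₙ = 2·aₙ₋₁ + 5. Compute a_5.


Computing step by step:
a_1 = 4
a_2 = 13
a_3 = 31
a_4 = 67
a_5 = 139


a_5 = 139


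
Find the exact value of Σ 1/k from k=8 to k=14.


Σₖ₌8^14 1/k = 1/8 + 1/9 + 1/10 + 1/11 + 1/12 + 1/13 + 1/14
= 237371/360360
≈ 0.6587

Sum = 237371/360360 ≈ 0.6587


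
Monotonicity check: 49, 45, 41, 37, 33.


Differences: -4, -4, -4, -4
All differences < 0 → strictly DECREASING

Monotonically decreasing


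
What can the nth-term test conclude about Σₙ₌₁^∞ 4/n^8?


lim(n→∞) 4/n^8 = 0
lim aₙ = 0 → nth-term test is INCONCLUSIVE
(Need other tests; this is actually a convergent p-series with p=8 > 1)

Inconclusive (lim aₙ = 0; need another test)


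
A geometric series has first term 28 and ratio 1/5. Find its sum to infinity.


S∞ = a₁/(1-r) = 28/(1 - 1/5)
= 28/(4/5)
= 35

S∞ = 35


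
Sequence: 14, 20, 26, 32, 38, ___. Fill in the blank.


Pattern: arithmetic (d=6)
Terms: 14, 20, 26, 32, 38
Next term = 44

Next term = 44


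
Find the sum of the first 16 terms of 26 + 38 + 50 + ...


aₙ = 26 + (16-1)×12 = 206
Sₙ = n(a₁+aₙ)/2 = 16×(26+206)/2
= 16×232/2 = 1856

S_16 = 1856


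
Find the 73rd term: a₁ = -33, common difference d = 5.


aₙ = a₁ + (n-1)d
= -33 + (73-1)×5
= -33 + 360
= 327

a_73 = 327


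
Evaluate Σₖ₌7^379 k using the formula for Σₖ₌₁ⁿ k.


Σₖ₌7^379 k = Σₖ₌₁^379 k − Σₖ₌₁^6 k
= 379·380/2 − 6·7/2
= 72010 − 21 = 71989

Σk = 71989


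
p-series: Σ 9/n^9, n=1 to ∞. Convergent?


p-series test: Σ c/n^p converges if p > 1, diverges if p ≤ 1 (constant c > 0 doesn't affect convergence).
p = 9
9 > 1 → CONVERGES

Converges (p = 9 > 1)


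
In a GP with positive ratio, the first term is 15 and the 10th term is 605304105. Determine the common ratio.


r^(n-1) = aₙ/a₁
r^9 = 605304105/15 = 40353607
r = 40353607^(1/9)
= 7

r = 7


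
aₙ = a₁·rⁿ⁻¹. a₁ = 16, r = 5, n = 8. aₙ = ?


aₙ = a₁·r^(n-1)
= 16×5^7
= 16×78125
= 1250000

a_8 = 1250000


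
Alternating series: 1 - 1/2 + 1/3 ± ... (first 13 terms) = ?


S = 1 - 1/2 + 1/3 - 1/4 + 1/5 - 1/6 + 1/7 - 1/8 ± ...
= 0.7301
(Full series converges to +ln(2) ≈ +0.6931)

S_13 = 0.7301


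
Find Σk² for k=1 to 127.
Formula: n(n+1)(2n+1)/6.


n = 127
n(n+1)(2n+1)/6 = 127×128×255/6
= 4145280/6 = 690880

Σk² = 690880


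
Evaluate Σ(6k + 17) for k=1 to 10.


Σ(6k+17) = 6·Σk + 17·n
= 6·55 + 17·10
= 330 + 170 = 500

Σ = 500


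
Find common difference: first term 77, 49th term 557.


d = (aₙ - a₁)/(n-1)
= (557 - 77)/(49-1)
= 480/48 = 10

d = 10


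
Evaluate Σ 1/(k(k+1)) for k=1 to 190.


1/(k(k+1)) = 1/k - 1/(k+1) (partial fractions)
Telescoping: Σ = 1 - 1/191 = 190/191

Sum = 190/191


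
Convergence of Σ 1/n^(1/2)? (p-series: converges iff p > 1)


p-series test: Σ c/n^p converges if p > 1, diverges if p ≤ 1 (constant c > 0 doesn't affect convergence).
p = 1/2
1/2 ≤ 1 → DIVERGES

Diverges (p = 1/2 ≤ 1)


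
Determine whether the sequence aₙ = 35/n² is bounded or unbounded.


a₁ = 35, a₂ = 35/4, a₃ = 35/9, ...
0 < aₙ ≤ 35 for all n ≥ 1
The sequence IS bounded

Bounded (0 < aₙ ≤ 35)


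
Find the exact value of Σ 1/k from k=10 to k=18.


Σₖ₌10^18 1/k = 1/10 + 1/11 + 1/12 + 1/13 + 1/14 + 1/15 + 1/16 + 1/17 + 1/18
= 1632341/2450448
≈ 0.6661

Sum = 1632341/2450448 ≈ 0.6661


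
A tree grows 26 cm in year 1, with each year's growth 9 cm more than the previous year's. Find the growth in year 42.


aₙ = a₁ + (n-1)d
= 26 + (42-1)×9
= 26 + 369
= 395

a_42 = 395


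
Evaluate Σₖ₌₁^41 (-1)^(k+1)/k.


S = 1 - 1/2 + 1/3 - 1/4 + 1/5 - 1/6 + 1/7 - 1/8 ± ...
= 0.7052
(Full series converges to +ln(2) ≈ +0.6931)

S_41 = 0.7052


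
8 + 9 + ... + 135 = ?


Σₖ₌8^135 k = Σₖ₌₁^135 k − Σₖ₌₁^7 k
= 135·136/2 − 7·8/2
= 9180 − 28 = 9152

Σk = 9152


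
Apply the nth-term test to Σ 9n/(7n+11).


lim(n→∞) 9n/(7n+11) = 9/7 = 9/7  (divide numerator and denominator by n)
lim aₙ = 9/7 ≠ 0 → series DIVERGES

Diverges (lim aₙ = 9/7 ≠ 0)


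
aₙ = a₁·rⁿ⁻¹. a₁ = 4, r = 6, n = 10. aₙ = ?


aₙ = a₁·r^(n-1)
= 4×6^9
= 4×10077696
= 40310784

a_10 = 40310784


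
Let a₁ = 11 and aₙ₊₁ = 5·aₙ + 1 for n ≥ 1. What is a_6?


Computing step by step:
a_1 = 11
a_2 = 56
a_3 = 281
a_4 = 1406
a_5 = 7031
a_6 = 35156


a_6 = 35156


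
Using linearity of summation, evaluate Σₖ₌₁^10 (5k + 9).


Σ(5k+9) = 5·Σk + 9·n
= 5·55 + 9·10
= 275 + 90 = 365

Σ = 365


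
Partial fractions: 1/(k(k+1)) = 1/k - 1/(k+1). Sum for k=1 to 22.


1/(k(k+1)) = 1/k - 1/(k+1) (partial fractions)
Telescoping: Σ = 1 - 1/23 = 22/23

Sum = 22/23


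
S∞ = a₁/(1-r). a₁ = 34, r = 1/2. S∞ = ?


S∞ = a₁/(1-r) = 34/(1 - 1/2)
= 34/(1/2)
= 68

S∞ = 68


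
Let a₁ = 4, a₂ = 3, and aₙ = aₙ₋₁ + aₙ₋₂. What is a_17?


Computing iteratively: 4, 3, 7, 10, 17, 27, 44, 71, 115, 186, 301, 487, ...
a_17 = 5401

a_17 = 5401


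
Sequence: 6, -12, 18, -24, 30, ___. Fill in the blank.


Pattern: alternating sign, magnitude arithmetic (d=6)
Terms: 6, -12, 18, -24, 30
Next term = -36

Next term = -36


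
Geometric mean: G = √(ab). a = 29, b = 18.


GM = √(29×18) = √522 = 22.8473

GM = 22.8473


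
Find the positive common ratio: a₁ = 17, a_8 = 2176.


r^(n-1) = aₙ/a₁
r^7 = 2176/17 = 128
r = 128^(1/7)
= 2

r = 2


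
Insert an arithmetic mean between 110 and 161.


AM = (110 + 161)/2 = 271/2 = 135.5

AM = 135.5


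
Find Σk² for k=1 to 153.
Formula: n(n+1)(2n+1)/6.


n = 153
n(n+1)(2n+1)/6 = 153×154×307/6
= 7233534/6 = 1205589

Σk² = 1205589


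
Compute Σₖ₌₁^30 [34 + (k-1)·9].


aₙ = 34 + (30-1)×9 = 295
Sₙ = n(a₁+aₙ)/2 = 30×(34+295)/2
= 30×329/2 = 4935

S_30 = 4935


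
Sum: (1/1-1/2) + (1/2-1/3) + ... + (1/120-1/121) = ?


Telescoping: adjacent terms cancel.
= 1/1 - 1/121
= 1 - 1/121 = 120/121

Sum = 120/121


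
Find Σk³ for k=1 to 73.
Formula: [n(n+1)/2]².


n(n+1)/2 = 73×74/2 = 2701
Σk³ = 2701² = 7295401

Σk³ = 7295401


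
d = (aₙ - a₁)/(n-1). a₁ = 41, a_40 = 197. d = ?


d = (aₙ - a₁)/(n-1)
= (197 - 41)/(40-1)
= 156/39 = 4

d = 4


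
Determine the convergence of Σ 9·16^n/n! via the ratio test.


aₙ = 9·16^n/n!
a_{n+1}/aₙ = 16^(n+1)/(n+1)! × n!/16^n  (constant 9 cancels)
= 16/(n+1)
L = lim(n→∞) 16/(n+1) = 0
L < 1 → series CONVERGES

Converges (ratio test: L = 0 < 1)


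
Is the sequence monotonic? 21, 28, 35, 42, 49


Differences: 7, 7, 7, 7
All differences > 0 → strictly INCREASING

Monotonically increasing


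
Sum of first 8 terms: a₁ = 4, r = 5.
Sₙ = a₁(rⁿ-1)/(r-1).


Sₙ = 4×(5^8 - 1)/(5 - 1)
= 4×(390625 - 1)/4
= 4×390624/4
= 390624

S_8 = 390624


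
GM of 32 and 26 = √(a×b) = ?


GM = √(32×26) = √832 = 28.8444

GM = 28.8444


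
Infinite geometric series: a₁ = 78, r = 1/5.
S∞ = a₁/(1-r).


S∞ = a₁/(1-r) = 78/(1 - 1/5)
= 78/(4/5)
= 195/2

S∞ = 195/2


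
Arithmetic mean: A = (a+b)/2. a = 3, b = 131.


AM = (3 + 131)/2 = 134/2 = 67

AM = 67


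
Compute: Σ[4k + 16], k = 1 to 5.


Σ(4k+16) = 4·Σk + 16·n
= 4·15 + 16·5
= 60 + 80 = 140

Σ = 140


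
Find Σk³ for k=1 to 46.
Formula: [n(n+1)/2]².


n(n+1)/2 = 46×47/2 = 1081
Σk³ = 1081² = 1168561

Σk³ = 1168561


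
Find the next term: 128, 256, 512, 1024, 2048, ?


Pattern: powers of 2: 2ⁿ
Terms: 128, 256, 512, 1024, 2048
Next term = 4096

Next term = 4096


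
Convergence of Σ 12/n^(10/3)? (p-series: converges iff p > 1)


p-series test: Σ c/n^p converges if p > 1, diverges if p ≤ 1 (constant c > 0 doesn't affect convergence).
p = 10/3
10/3 > 1 → CONVERGES

Converges (p = 10/3 > 1)


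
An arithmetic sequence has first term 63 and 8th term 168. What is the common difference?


d = (aₙ - a₁)/(n-1)
= (168 - 63)/(8-1)
= 105/7 = 15

d = 15


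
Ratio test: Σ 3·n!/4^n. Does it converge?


aₙ = 3·n!/4^n
a_{n+1}/aₙ = (n+1)!/4^(n+1) × 4^n/n!  (constant 3 cancels)
= (n+1)/4
L = lim(n→∞) (n+1)/4 = ∞
L > 1 → series DIVERGES

Diverges (ratio test: L = ∞ > 1)


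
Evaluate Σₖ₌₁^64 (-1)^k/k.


S = -1 + 1/2 - 1/3 + 1/4 - 1/5 + 1/6 - 1/7 + 1/8 ± ...
= -0.6854
(Full series converges to -ln(2) ≈ -0.6931)

S_64 = -0.6854


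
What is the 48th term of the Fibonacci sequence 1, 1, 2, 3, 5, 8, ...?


Fibonacci sequence: 1, 1, 2, 3, 5, 8, 13, 21, 34, 55, 89, ...
F(48) = 4807526976

F(48) = 4807526976


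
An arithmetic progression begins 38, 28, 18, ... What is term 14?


aₙ = a₁ + (n-1)d
= 38 + (14-1)×-10
= 38 - 130
= -92

a_14 = -92


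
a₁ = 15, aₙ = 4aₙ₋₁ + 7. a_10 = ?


Computing step by step:
a_1 = 15
a_2 = 67
a_3 = 275
a_4 = 1107
a_5 = 4435
a_6 = 17747
a_7 = 70995
a_8 = 283987
a_9 = 1135955
a_10 = 4543827


a_10 = 4543827


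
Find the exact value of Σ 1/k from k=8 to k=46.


Σₖ₌8^46 1/k = 1/8 + 1/9 + 1/10 + ... + 1/46
= 17179728443100968869/9419588158802421600
≈ 1.8238

Sum = 17179728443100968869/9419588158802421600 ≈ 1.8238


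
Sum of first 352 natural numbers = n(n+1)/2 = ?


n(n+1)/2 = 352×353/2 = 124256/2 = 62128

Σk = 62128


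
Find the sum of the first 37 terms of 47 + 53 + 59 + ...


aₙ = 47 + (37-1)×6 = 263
Sₙ = n(a₁+aₙ)/2 = 37×(47+263)/2
= 37×310/2 = 5735

S_37 = 5735


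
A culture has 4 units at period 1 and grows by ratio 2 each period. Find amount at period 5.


aₙ = a₁·r^(n-1)
= 4×2^4
= 4×16
= 64

a_5 = 64


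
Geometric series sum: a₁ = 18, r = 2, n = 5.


Sₙ = 18×(2^5 - 1)/(2 - 1)
= 18×(32 - 1)/1
= 18×31/1
= 558

S_5 = 558


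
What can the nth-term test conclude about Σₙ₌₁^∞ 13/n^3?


lim(n→∞) 13/n^3 = 0
lim aₙ = 0 → nth-term test is INCONCLUSIVE
(Need other tests; this is actually a convergent p-series with p=3 > 1)

Inconclusive (lim aₙ = 0; need another test)


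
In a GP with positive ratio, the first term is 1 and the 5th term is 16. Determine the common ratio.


r^(n-1) = aₙ/a₁
r^4 = 16/1 = 16
r = 16^(1/4)
= ±2; taking r > 0 gives r = 2

r = 2


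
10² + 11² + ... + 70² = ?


Σₖ₌10^70 k² = Σₖ₌₁^70 k² − Σₖ₌₁^9 k²
= 70·71·141/6 − 9·10·19/6
= 116795 − 285 = 116510

Σk² = 116510


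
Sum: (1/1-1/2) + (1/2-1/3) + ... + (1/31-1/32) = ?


Telescoping: adjacent terms cancel.
= 1/1 - 1/32
= 1 - 1/32 = 31/32

Sum = 31/32


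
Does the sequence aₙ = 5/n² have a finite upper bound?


a₁ = 5, a₂ = 5/4, a₃ = 5/9, ...
0 < aₙ ≤ 5 for all n ≥ 1
The sequence IS bounded

Bounded (0 < aₙ ≤ 5)


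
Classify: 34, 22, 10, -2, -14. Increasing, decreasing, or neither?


Differences: -12, -12, -12, -12
All differences < 0 → strictly DECREASING

Monotonically decreasing


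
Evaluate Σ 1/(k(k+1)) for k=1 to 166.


1/(k(k+1)) = 1/k - 1/(k+1) (partial fractions)
Telescoping: Σ = 1 - 1/167 = 166/167

Sum = 166/167


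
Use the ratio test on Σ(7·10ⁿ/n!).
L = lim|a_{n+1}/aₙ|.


aₙ = 7·10^n/n!
a_{n+1}/aₙ = 10^(n+1)/(n+1)! × n!/10^n  (constant 7 cancels)
= 10/(n+1)
L = lim(n→∞) 10/(n+1) = 0
L < 1 → series CONVERGES

Converges (ratio test: L = 0 < 1)


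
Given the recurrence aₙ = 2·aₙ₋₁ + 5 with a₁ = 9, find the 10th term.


Computing step by step:
a_1 = 9
a_2 = 23
a_3 = 51
a_4 = 107
a_5 = 219
a_6 = 443
a_7 = 891
a_8 = 1787
a_9 = 3579
a_10 = 7163


a_10 = 7163


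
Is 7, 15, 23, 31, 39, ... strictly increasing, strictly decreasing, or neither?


Differences: 8, 8, 8, 8
All differences > 0 → strictly INCREASING

Monotonically increasing


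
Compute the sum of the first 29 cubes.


n(n+1)/2 = 29×30/2 = 435
Σk³ = 435² = 189225

Σk³ = 189225


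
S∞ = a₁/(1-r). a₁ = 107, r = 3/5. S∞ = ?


S∞ = a₁/(1-r) = 107/(1 - 3/5)
= 107/(2/5)
= 535/2

S∞ = 535/2


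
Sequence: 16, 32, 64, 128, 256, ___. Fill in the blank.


Pattern: powers of 2: 2ⁿ
Terms: 16, 32, 64, 128, 256
Next term = 512

Next term = 512


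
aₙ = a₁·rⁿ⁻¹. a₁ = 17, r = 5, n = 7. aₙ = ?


aₙ = a₁·r^(n-1)
= 17×5^6
= 17×15625
= 265625

a_7 = 265625


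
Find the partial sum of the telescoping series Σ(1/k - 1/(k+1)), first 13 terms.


Telescoping: adjacent terms cancel.
= 1/1 - 1/14
= 1 - 1/14 = 13/14

Sum = 13/14


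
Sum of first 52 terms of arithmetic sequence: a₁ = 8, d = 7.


aₙ = 8 + (52-1)×7 = 365
Sₙ = n(a₁+aₙ)/2 = 52×(8+365)/2
= 52×373/2 = 9698

S_52 = 9698


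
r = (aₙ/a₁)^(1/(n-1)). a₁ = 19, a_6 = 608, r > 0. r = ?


r^(n-1) = aₙ/a₁
r^5 = 608/19 = 32
r = 32^(1/5)
= 2

r = 2


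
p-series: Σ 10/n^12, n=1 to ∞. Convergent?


p-series test: Σ c/n^p converges if p > 1, diverges if p ≤ 1 (constant c > 0 doesn't affect convergence).
p = 12
12 > 1 → CONVERGES

Converges (p = 12 > 1)


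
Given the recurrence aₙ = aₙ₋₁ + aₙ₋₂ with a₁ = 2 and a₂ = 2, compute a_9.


Computing iteratively: 2, 2, 4, 6, 10, 16, 26, 42, 68
a_9 = 68

a_9 = 68


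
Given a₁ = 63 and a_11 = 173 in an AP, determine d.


d = (aₙ - a₁)/(n-1)
= (173 - 63)/(11-1)
= 110/10 = 11

d = 11


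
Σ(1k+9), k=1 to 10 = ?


Σ(1k+9) = 1·Σk + 9·n
= 1·55 + 9·10
= 55 + 90 = 145

Σ = 145


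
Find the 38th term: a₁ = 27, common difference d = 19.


aₙ = a₁ + (n-1)d
= 27 + (38-1)×19
= 27 + 703
= 730

a_38 = 730


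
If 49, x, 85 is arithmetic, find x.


AM = (49 + 85)/2 = 134/2 = 67

AM = 67


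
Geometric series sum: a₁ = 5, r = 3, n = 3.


Sₙ = 5×(3^3 - 1)/(3 - 1)
= 5×(27 - 1)/2
= 5×26/2
= 65

S_3 = 65


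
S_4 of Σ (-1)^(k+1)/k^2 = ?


S = 1 - 1/4 + 1/9 - 1/16
= 0.7986
(Full series converges to +π²/12 ≈ +0.8225)

S_4 = 0.7986


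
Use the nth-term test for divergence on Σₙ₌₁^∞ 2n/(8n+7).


lim(n→∞) 2n/(8n+7) = 2/8 = 1/4  (divide numerator and denominator by n)
lim aₙ = 1/4 ≠ 0 → series DIVERGES

Diverges (lim aₙ = 1/4 ≠ 0)


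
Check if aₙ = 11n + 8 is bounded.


aₙ = 11n + 8 → as n→∞, aₙ→∞
No finite upper bound exists
The sequence is UNBOUNDED

Unbounded (aₙ → ∞ as n → ∞)


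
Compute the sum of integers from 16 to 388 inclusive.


Σₖ₌16^388 k = Σₖ₌₁^388 k − Σₖ₌₁^15 k
= 388·389/2 − 15·16/2
= 75466 − 120 = 75346

Σk = 75346


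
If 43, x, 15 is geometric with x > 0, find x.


GM = √(43×15) = √645 = 25.3969

GM = 25.3969


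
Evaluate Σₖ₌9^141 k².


Σₖ₌9^141 k² = Σₖ₌₁^141 k² − Σₖ₌₁^8 k²
= 141·142·283/6 − 8·9·17/6
= 944371 − 204 = 944167

Σk² = 944167


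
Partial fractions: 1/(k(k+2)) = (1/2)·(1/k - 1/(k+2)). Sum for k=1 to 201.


1/(k(k+2)) = (1/2)·(1/k - 1/(k+2)) (partial fractions)
Telescoping: Σ = (1/2)·(1 + 1/2 - 1/202 - 1/203) = 15276/20503

Sum = 15276/20503


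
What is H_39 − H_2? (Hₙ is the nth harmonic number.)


Σₖ₌3^39 1/k = 1/3 + 1/4 + 1/5 + ... + 1/39
= 1337453792828233/485721041551200
≈ 2.7535

Sum = 1337453792828233/485721041551200 ≈ 2.7535


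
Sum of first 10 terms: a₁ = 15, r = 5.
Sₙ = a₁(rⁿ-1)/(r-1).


Sₙ = 15×(5^10 - 1)/(5 - 1)
= 15×(9765625 - 1)/4
= 15×9765624/4
= 36621090

S_10 = 36621090


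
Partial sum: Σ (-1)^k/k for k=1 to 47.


S = -1 + 1/2 - 1/3 + 1/4 - 1/5 + 1/6 - 1/7 + 1/8 ± ...
= -0.7037
(Full series converges to -ln(2) ≈ -0.6931)

S_47 = -0.7037


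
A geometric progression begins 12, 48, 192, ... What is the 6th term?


aₙ = a₁·r^(n-1)
= 12×4^5
= 12×1024
= 12288

a_6 = 12288


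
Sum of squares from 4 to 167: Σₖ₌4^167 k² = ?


Σₖ₌4^167 k² = Σₖ₌₁^167 k² − Σₖ₌₁^3 k²
= 167·168·335/6 − 3·4·7/6
= 1566460 − 14 = 1566446

Σk² = 1566446


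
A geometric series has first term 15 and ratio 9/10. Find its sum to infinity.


S∞ = a₁/(1-r) = 15/(1 - 9/10)
= 15/(1/10)
= 150

S∞ = 150


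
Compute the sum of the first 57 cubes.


n(n+1)/2 = 57×58/2 = 1653
Σk³ = 1653² = 2732409

Σk³ = 2732409


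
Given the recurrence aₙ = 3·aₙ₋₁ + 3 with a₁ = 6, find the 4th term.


Computing step by step:
a_1 = 6
a_2 = 21
a_3 = 66
a_4 = 201


a_4 = 201


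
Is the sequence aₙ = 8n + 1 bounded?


aₙ = 8n + 1 → as n→∞, aₙ→∞
No finite upper bound exists
The sequence is UNBOUNDED

Unbounded (aₙ → ∞ as n → ∞)


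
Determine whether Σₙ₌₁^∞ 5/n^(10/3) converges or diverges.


p-series test: Σ c/n^p converges if p > 1, diverges if p ≤ 1 (constant c > 0 doesn't affect convergence).
p = 10/3
10/3 > 1 → CONVERGES

Converges (p = 10/3 > 1)


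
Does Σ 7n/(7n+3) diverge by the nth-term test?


lim(n→∞) 7n/(7n+3) = 7/7 = 1  (divide numerator and denominator by n)
lim aₙ = 1 ≠ 0 → series DIVERGES

Diverges (lim aₙ = 1 ≠ 0)


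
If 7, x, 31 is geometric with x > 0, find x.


GM = √(7×31) = √217 = 14.7309

GM = 14.7309


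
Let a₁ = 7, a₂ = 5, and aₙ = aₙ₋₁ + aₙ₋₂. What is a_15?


Computing iteratively: 7, 5, 12, 17, 29, 46, 75, 121, 196, 317, 513, 830, ...
a_15 = 3516

a_15 = 3516


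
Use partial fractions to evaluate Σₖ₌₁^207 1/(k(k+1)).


1/(k(k+1)) = 1/k - 1/(k+1) (partial fractions)
Telescoping: Σ = 1 - 1/208 = 207/208

Sum = 207/208


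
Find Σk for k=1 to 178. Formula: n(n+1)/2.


n(n+1)/2 = 178×179/2 = 31862/2 = 15931

Σk = 15931


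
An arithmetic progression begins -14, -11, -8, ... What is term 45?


aₙ = a₁ + (n-1)d
= -14 + (45-1)×3
= -14 + 132
= 118

a_45 = 118


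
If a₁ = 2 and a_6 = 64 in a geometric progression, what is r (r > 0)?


r^(n-1) = aₙ/a₁
r^5 = 64/2 = 32
r = 32^(1/5)
= 2

r = 2


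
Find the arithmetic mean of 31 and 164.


AM = (31 + 164)/2 = 195/2 = 97.5

AM = 97.5


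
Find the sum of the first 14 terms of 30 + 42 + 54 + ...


aₙ = 30 + (14-1)×12 = 186
Sₙ = n(a₁+aₙ)/2 = 14×(30+186)/2
= 14×216/2 = 1512

S_14 = 1512


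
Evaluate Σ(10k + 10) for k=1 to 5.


Σ(10k+10) = 10·Σk + 10·n
= 10·15 + 10·5
= 150 + 50 = 200

Σ = 200


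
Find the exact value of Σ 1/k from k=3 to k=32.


Σₖ₌3^32 1/k = 1/3 + 1/4 + 1/5 + ... + 1/32
= 369455796282239/144403552893600
≈ 2.5585

Sum = 369455796282239/144403552893600 ≈ 2.5585


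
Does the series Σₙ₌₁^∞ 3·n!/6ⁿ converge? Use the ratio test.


aₙ = 3·n!/6^n
a_{n+1}/aₙ = (n+1)!/6^(n+1) × 6^n/n!  (constant 3 cancels)
= (n+1)/6
L = lim(n→∞) (n+1)/6 = ∞
L > 1 → series DIVERGES

Diverges (ratio test: L = ∞ > 1)


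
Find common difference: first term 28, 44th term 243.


d = (aₙ - a₁)/(n-1)
= (243 - 28)/(44-1)
= 215/43 = 5

d = 5


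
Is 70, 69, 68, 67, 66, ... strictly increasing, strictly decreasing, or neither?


Differences: -1, -1, -1, -1
All differences < 0 → strictly DECREASING

Monotonically decreasing


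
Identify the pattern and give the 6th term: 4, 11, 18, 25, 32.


Pattern: arithmetic (d=7)
Terms: 4, 11, 18, 25, 32
Next term = 39

Next term = 39


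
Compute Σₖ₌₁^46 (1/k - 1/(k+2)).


Telescoping with gap 2: two head and two tail terms survive.
= (1 + 1/2) - (1/47 + 1/48)
= 3/2 - 1/47 - 1/48 = 3289/2256

Sum = 3289/2256


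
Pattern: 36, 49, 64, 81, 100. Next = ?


Pattern: perfect squares: n²
Terms: 36, 49, 64, 81, 100
Next term = 121

Next term = 121


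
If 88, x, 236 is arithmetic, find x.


AM = (88 + 236)/2 = 324/2 = 162

AM = 162


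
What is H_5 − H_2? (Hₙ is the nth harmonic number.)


Σₖ₌3^5 1/k = 1/3 + 1/4 + 1/5
= 47/60
≈ 0.7833

Sum = 47/60 ≈ 0.7833


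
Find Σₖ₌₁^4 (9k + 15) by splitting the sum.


Σ(9k+15) = 9·Σk + 15·n
= 9·10 + 15·4
= 90 + 60 = 150

Σ = 150


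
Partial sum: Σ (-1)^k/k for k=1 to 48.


S = -1 + 1/2 - 1/3 + 1/4 - 1/5 + 1/6 - 1/7 + 1/8 ± ...
= -0.6828
(Full series converges to -ln(2) ≈ -0.6931)

S_48 = -0.6828


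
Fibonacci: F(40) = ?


Fibonacci sequence: 1, 1, 2, 3, 5, 8, 13, 21, 34, 55, 89, ...
F(40) = 102334155

F(40) = 102334155


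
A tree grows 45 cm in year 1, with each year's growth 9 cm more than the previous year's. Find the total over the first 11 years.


aₙ = 45 + (11-1)×9 = 135
Sₙ = n(a₁+aₙ)/2 = 11×(45+135)/2
= 11×180/2 = 990

S_11 = 990


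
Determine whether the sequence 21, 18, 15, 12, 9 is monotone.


Differences: -3, -3, -3, -3
All differences < 0 → strictly DECREASING

Monotonically decreasing


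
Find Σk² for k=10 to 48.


Σₖ₌10^48 k² = Σₖ₌₁^48 k² − Σₖ₌₁^9 k²
= 48·49·97/6 − 9·10·19/6
= 38024 − 285 = 37739

Σk² = 37739


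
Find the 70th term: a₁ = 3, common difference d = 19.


aₙ = a₁ + (n-1)d
= 3 + (70-1)×19
= 3 + 1311
= 1314

a_70 = 1314


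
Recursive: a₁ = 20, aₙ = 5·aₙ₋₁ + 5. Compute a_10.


Computing step by step:
a_1 = 20
a_2 = 105
a_3 = 530
a_4 = 2655
a_5 = 13280
a_6 = 66405
a_7 = 332030
a_8 = 1660155
a_9 = 8300780
a_10 = 41503905


a_10 = 41503905


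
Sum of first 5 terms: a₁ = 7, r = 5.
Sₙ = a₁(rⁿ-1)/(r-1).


Sₙ = 7×(5^5 - 1)/(5 - 1)
= 7×(3125 - 1)/4
= 7×3124/4
= 5467

S_5 = 5467


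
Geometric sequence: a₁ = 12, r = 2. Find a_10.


aₙ = a₁·r^(n-1)
= 12×2^9
= 12×512
= 6144

a_10 = 6144


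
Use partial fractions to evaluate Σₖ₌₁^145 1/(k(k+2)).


1/(k(k+2)) = (1/2)·(1/k - 1/(k+2)) (partial fractions)
Telescoping: Σ = (1/2)·(1 + 1/2 - 1/146 - 1/147) = 7975/10731

Sum = 7975/10731


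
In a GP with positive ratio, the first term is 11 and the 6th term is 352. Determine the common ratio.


r^(n-1) = aₙ/a₁
r^5 = 352/11 = 32
r = 32^(1/5)
= 2

r = 2
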